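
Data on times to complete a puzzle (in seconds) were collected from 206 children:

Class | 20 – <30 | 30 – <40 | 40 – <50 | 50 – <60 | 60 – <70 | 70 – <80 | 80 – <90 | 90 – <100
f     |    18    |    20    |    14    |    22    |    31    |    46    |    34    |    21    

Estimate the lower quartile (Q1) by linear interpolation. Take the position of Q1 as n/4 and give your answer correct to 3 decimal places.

Cumulative frequencies: 18, 38, 52, 74, 105, 151, 185, 206
n = 206; position = n/4 = 51.5.
This falls in the class 40 – <50: L = 40, F = 38, f = 14, h = 10.
Lower quartile ≈ 40 + ((51.5 − 38) / 14) × 10 = 49.6429

49.643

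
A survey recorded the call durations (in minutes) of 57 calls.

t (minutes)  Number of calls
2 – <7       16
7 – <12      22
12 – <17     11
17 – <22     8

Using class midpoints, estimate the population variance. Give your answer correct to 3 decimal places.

Midpoints: 4.5, 9.5, 14.5, 19.5
n = 57, Σfm = 596.5, mean = 10.4649
Σfm² = 7664.25
Σf(m − x̄)² = Σfm² − (Σfm)²/n = 7664.25 − 596.5²/57 = 1421.9298
Population variance = 1421.9298 / 57 = 24.9461

24.946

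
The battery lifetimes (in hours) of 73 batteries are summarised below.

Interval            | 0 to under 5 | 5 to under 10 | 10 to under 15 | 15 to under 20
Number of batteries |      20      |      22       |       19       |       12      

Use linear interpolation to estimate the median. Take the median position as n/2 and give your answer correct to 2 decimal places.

8.75

Cumulative frequencies: 20, 42, 61, 73
n = 73; position = n/2 = 36.5.
This falls in the class 5 to under 10: L = 5, F = 20, f = 22, h = 5.
Median ≈ 5 + ((36.5 − 20) / 22) × 5 = 8.7500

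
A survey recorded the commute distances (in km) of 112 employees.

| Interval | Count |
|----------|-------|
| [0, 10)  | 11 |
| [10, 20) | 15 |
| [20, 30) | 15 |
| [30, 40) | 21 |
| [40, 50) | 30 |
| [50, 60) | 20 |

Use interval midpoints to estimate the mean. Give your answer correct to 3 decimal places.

Midpoints: 5, 15, 25, 35, 45, 55
Σfm = 11×5 + 15×15 + 15×25 + 21×35 + 30×45 + 20×55 = 3840
n = Σf = 112
Mean = 3840 / 112 = 34.2857

34.286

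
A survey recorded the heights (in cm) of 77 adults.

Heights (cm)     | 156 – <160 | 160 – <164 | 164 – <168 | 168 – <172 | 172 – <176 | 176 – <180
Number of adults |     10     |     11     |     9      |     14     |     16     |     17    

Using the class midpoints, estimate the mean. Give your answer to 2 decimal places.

169.43

Midpoints: 158, 162, 166, 170, 174, 178
Σfm = 10×158 + 11×162 + 9×166 + 14×170 + 16×174 + 17×178 = 13046
n = Σf = 77
Mean = 13046 / 77 = 169.4286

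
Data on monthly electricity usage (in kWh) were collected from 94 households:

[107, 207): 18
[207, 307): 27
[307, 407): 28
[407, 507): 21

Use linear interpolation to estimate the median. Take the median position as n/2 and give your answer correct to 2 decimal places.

314.14

Cumulative frequencies: 18, 45, 73, 94
n = 94; position = n/2 = 47.
This falls in the class [307, 407): L = 307, F = 45, f = 28, h = 100.
Median ≈ 307 + ((47 − 45) / 28) × 100 = 314.1429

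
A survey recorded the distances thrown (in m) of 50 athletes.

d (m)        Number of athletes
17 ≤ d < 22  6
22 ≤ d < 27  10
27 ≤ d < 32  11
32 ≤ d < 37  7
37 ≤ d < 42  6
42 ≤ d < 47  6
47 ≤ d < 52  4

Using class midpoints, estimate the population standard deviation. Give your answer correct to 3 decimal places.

9.049

Midpoints: 19.5, 24.5, 29.5, 34.5, 39.5, 44.5, 49.5
n = 50, Σfm = 1630, mean = 32.6000
Σfm² = 57232.5
Σf(m − x̄)² = Σfm² − (Σfm)²/n = 57232.5 − 1630²/50 = 4094.5000
Population variance = 4094.5000 / 50 = 81.8900
Standard deviation = √81.8900 = 9.0493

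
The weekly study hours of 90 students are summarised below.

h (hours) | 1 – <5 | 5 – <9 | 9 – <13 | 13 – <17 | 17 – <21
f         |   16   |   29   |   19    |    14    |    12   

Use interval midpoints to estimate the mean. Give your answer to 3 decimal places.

Midpoints: 3, 7, 11, 15, 19
Σfm = 16×3 + 29×7 + 19×11 + 14×15 + 12×19 = 898
n = Σf = 90
Mean = 898 / 90 = 9.9778

9.978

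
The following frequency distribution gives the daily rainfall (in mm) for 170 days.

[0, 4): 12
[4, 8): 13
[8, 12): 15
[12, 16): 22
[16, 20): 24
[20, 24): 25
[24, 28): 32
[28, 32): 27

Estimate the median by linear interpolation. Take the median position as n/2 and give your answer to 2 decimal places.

Cumulative frequencies: 12, 25, 40, 62, 86, 111, 143, 170
n = 170; position = n/2 = 85.
This falls in the class [16, 20): L = 16, F = 62, f = 24, h = 4.
Median ≈ 16 + ((85 − 62) / 24) × 4 = 19.8333

19.83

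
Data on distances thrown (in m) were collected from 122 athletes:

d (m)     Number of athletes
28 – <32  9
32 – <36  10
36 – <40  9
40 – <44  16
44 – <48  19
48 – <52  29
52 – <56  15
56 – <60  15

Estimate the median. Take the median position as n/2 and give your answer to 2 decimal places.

47.58

Cumulative frequencies: 9, 19, 28, 44, 63, 92, 107, 122
n = 122; position = n/2 = 61.
This falls in the class 44 – <48: L = 44, F = 44, f = 19, h = 4.
Median ≈ 44 + ((61 − 44) / 19) × 4 = 47.5789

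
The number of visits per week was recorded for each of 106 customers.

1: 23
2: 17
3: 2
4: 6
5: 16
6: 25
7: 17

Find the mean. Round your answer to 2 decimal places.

Values: 1, 2, 3, 4, 5, 6, 7
Σfx = 23×1 + 17×2 + 2×3 + 6×4 + 16×5 + 25×6 + 17×7 = 436
n = Σf = 106
Mean = 436 / 106 = 4.1132

4.11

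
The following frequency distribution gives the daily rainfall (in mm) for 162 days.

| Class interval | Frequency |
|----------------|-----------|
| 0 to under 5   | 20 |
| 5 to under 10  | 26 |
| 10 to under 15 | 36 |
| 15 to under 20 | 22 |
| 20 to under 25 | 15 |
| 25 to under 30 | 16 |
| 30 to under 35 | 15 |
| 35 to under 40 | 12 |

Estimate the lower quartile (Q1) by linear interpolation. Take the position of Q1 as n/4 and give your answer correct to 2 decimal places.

8.94

Cumulative frequencies: 20, 46, 82, 104, 119, 135, 150, 162
n = 162; position = n/4 = 40.5.
This falls in the class 5 to under 10: L = 5, F = 20, f = 26, h = 5.
Lower quartile ≈ 5 + ((40.5 − 20) / 26) × 5 = 8.9423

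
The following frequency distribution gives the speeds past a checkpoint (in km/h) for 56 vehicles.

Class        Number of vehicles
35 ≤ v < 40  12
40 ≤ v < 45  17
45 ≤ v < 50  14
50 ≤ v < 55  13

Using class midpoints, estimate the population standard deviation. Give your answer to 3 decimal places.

Midpoints: 37.5, 42.5, 47.5, 52.5
n = 56, Σfm = 2520, mean = 45.0000
Σfm² = 115000
Σf(m − x̄)² = Σfm² − (Σfm)²/n = 115000 − 2520²/56 = 1600.0000
Population variance = 1600.0000 / 56 = 28.5714
Standard deviation = √28.5714 = 5.3452

5.345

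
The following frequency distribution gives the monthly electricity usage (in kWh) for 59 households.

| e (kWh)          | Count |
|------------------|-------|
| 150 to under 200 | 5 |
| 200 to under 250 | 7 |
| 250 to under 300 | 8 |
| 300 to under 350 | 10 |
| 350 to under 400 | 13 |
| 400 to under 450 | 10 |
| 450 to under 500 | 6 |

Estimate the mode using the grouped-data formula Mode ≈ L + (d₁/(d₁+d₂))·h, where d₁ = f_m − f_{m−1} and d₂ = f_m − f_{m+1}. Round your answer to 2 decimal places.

Modal class: 350 to under 400 (highest frequency 13).
d₁ = 13 − 10 = 3, d₂ = 13 − 10 = 3
Mode ≈ 350 + (3/(3+3)) × 50 = 350 + 25.0000 = 375.0000

375.00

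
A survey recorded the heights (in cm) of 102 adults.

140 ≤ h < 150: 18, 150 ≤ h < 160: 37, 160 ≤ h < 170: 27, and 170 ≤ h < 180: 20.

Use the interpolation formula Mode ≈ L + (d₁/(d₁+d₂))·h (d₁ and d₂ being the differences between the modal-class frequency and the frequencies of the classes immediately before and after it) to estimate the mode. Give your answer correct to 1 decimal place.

Modal class: 150 ≤ h < 160 (highest frequency 37).
d₁ = 37 − 18 = 19, d₂ = 37 − 27 = 10
Mode ≈ 150 + (19/(19+10)) × 10 = 150 + 6.5517 = 156.5517

156.6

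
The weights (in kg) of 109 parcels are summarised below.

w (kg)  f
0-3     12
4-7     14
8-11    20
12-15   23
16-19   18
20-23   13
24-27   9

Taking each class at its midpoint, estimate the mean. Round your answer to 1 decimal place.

Midpoints: 1.5, 5.5, 9.5, 13.5, 17.5, 21.5, 25.5
Σfm = 12×1.5 + 14×5.5 + 20×9.5 + 23×13.5 + 18×17.5 + 13×21.5 + 9×25.5 = 1419.5
n = Σf = 109
Mean = 1419.5 / 109 = 13.0229

13.0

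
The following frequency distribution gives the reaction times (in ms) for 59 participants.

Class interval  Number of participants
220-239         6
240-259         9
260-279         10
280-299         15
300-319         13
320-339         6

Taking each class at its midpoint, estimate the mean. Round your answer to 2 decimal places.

Midpoints: 229.5, 249.5, 269.5, 289.5, 309.5, 329.5
Σfm = 6×229.5 + 9×249.5 + 10×269.5 + 15×289.5 + 13×309.5 + 6×329.5 = 16660.5
n = Σf = 59
Mean = 16660.5 / 59 = 282.3814

282.38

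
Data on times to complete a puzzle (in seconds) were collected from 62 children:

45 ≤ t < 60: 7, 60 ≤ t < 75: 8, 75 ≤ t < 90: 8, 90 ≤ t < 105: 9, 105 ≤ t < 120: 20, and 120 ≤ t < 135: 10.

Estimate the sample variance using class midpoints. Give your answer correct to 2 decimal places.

Midpoints: 52.5, 67.5, 82.5, 97.5, 112.5, 127.5
n = 62, Σfm = 5970, mean = 96.2903
Σfm² = 611437.5
Σf(m − x̄)² = Σfm² − (Σfm)²/n = 611437.5 − 5970²/62 = 36584.2742
Sample variance = 36584.2742 / 61 = 599.7422

599.74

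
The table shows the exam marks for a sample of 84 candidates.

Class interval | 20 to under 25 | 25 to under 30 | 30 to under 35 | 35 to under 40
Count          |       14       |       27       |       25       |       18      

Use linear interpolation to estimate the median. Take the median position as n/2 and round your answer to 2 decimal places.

Cumulative frequencies: 14, 41, 66, 84
n = 84; position = n/2 = 42.
This falls in the class 30 to under 35: L = 30, F = 41, f = 25, h = 5.
Median ≈ 30 + ((42 − 41) / 25) × 5 = 30.2000

30.20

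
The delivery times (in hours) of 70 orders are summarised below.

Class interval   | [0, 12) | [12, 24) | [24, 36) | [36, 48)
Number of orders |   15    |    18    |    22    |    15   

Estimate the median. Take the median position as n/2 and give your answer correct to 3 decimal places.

Cumulative frequencies: 15, 33, 55, 70
n = 70; position = n/2 = 35.
This falls in the class [24, 36): L = 24, F = 33, f = 22, h = 12.
Median ≈ 24 + ((35 − 33) / 22) × 12 = 25.0909

25.091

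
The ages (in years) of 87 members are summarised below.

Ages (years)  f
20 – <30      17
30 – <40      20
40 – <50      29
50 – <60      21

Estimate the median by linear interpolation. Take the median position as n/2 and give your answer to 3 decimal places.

42.241

Cumulative frequencies: 17, 37, 66, 87
n = 87; position = n/2 = 43.5.
This falls in the class 40 – <50: L = 40, F = 37, f = 29, h = 10.
Median ≈ 40 + ((43.5 − 37) / 29) × 10 = 42.2414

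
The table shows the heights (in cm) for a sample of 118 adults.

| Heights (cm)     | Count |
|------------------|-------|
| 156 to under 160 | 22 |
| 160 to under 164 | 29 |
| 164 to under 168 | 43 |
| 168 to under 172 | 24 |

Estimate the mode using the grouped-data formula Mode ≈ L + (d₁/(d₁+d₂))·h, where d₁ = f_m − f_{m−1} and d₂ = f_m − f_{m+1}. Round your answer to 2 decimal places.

Modal class: 164 to under 168 (highest frequency 43).
d₁ = 43 − 29 = 14, d₂ = 43 − 24 = 19
Mode ≈ 164 + (14/(14+19)) × 4 = 164 + 1.6970 = 165.6970

165.70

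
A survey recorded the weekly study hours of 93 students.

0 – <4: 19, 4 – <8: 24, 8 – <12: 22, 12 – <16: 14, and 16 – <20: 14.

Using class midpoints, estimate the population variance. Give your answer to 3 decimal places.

Midpoints: 2, 6, 10, 14, 18
n = 93, Σfm = 850, mean = 9.1398
Σfm² = 10420
Σf(m − x̄)² = Σfm² − (Σfm)²/n = 10420 − 850²/93 = 2651.1828
Population variance = 2651.1828 / 93 = 28.5073

28.507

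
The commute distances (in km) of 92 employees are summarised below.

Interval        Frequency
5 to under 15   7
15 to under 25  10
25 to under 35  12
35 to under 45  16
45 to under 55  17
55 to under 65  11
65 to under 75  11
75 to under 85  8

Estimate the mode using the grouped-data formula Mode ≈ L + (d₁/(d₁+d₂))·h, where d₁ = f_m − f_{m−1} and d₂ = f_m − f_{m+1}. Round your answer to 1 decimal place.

Modal class: 45 to under 55 (highest frequency 17).
d₁ = 17 − 16 = 1, d₂ = 17 − 11 = 6
Mode ≈ 45 + (1/(1+6)) × 10 = 45 + 1.4286 = 46.4286

46.4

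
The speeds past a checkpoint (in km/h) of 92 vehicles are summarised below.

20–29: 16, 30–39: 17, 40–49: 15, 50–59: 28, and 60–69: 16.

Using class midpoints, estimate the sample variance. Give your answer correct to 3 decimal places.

Midpoints: 24.5, 34.5, 44.5, 54.5, 64.5
n = 92, Σfm = 4204, mean = 45.6957
Σfm² = 209273
Σf(m − x̄)² = Σfm² − (Σfm)²/n = 209273 − 4204²/92 = 17168.4783
Sample variance = 17168.4783 / 91 = 188.6646

188.665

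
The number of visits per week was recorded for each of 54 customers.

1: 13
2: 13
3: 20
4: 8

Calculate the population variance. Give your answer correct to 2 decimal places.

1.02

Values: 1, 2, 3, 4
n = 54, Σfx = 131, mean = 2.4259
Σfx² = 373
Σf(x − x̄)² = Σfx² − (Σfx)²/n = 373 − 131²/54 = 55.2037
Population variance = 55.2037 / 54 = 1.0223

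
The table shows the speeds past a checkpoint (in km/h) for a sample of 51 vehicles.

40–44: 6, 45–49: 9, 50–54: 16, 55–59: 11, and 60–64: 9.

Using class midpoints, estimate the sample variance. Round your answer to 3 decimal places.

Midpoints: 42, 47, 52, 57, 62
n = 51, Σfm = 2692, mean = 52.7843
Σfm² = 144064
Σf(m − x̄)² = Σfm² − (Σfm)²/n = 144064 − 2692²/51 = 1968.6275
Sample variance = 1968.6275 / 50 = 39.3725

39.373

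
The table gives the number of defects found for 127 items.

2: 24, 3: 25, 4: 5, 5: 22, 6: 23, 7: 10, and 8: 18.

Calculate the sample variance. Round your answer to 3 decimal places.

Values: 2, 3, 4, 5, 6, 7, 8
n = 127, Σfx = 605, mean = 4.7638
Σfx² = 3421
Σf(x − x̄)² = Σfx² − (Σfx)²/n = 3421 − 605²/127 = 538.9134
Sample variance = 538.9134 / 126 = 4.2771

4.277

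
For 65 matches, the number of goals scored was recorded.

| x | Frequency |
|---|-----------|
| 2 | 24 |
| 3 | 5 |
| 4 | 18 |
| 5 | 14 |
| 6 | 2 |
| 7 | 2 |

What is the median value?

Cumulative frequencies: 24, 29, 47, 61, 63, 65
n = 65, so the median is the value in position (n+1)/2 = 33.
Position 33 falls at value 4.

4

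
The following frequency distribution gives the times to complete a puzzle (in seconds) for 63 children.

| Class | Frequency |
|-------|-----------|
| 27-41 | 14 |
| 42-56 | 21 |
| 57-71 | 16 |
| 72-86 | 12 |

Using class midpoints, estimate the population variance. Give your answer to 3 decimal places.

Midpoints: 34, 49, 64, 79
n = 63, Σfm = 3477, mean = 55.1905
Σfm² = 207033
Σf(m − x̄)² = Σfm² − (Σfm)²/n = 207033 − 3477²/63 = 15135.7143
Population variance = 15135.7143 / 63 = 240.2494

240.249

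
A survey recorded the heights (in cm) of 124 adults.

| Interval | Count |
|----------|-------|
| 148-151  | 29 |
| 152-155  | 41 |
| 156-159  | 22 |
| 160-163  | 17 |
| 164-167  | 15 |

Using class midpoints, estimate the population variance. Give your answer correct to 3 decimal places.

27.380

Midpoints: 149.5, 153.5, 157.5, 161.5, 165.5
n = 124, Σfm = 19322, mean = 155.8226
Σfm² = 3014199
Σf(m − x̄)² = Σfm² − (Σfm)²/n = 3014199 − 19322²/124 = 3395.0968
Population variance = 3395.0968 / 124 = 27.3798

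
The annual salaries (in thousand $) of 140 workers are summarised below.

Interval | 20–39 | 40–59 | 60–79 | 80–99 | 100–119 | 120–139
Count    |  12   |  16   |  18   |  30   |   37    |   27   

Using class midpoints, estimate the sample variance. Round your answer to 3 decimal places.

963.515

Midpoints: 29.5, 49.5, 69.5, 89.5, 109.5, 129.5
n = 140, Σfm = 12630, mean = 90.2143
Σfm² = 1273335
Σf(m − x̄)² = Σfm² − (Σfm)²/n = 1273335 − 12630²/140 = 133928.5714
Sample variance = 133928.5714 / 139 = 963.5149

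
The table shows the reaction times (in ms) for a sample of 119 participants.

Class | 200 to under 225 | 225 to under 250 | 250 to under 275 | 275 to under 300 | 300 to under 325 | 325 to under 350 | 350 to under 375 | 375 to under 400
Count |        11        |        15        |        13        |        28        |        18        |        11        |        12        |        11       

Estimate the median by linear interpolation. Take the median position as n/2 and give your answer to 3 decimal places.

Cumulative frequencies: 11, 26, 39, 67, 85, 96, 108, 119
n = 119; position = n/2 = 59.5.
This falls in the class 275 to under 300: L = 275, F = 39, f = 28, h = 25.
Median ≈ 275 + ((59.5 − 39) / 28) × 25 = 293.3036

293.304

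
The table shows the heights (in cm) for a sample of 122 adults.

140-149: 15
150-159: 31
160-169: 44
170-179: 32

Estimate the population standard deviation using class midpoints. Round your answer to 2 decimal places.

9.76

Midpoints: 144.5, 154.5, 164.5, 174.5
n = 122, Σfm = 19779, mean = 162.1230
Σfm² = 3218240.5
Σf(m − x̄)² = Σfm² − (Σfm)²/n = 3218240.5 − 19779²/122 = 11610.6557
Population variance = 11610.6557 / 122 = 95.1693
Standard deviation = √95.1693 = 9.7555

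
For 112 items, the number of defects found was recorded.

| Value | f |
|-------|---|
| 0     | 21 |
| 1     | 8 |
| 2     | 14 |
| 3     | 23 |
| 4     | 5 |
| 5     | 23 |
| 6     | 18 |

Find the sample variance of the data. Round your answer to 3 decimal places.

Values: 0, 1, 2, 3, 4, 5, 6
n = 112, Σfx = 348, mean = 3.1071
Σfx² = 1574
Σf(x − x̄)² = Σfx² − (Σfx)²/n = 1574 − 348²/112 = 492.7143
Sample variance = 492.7143 / 111 = 4.4389

4.439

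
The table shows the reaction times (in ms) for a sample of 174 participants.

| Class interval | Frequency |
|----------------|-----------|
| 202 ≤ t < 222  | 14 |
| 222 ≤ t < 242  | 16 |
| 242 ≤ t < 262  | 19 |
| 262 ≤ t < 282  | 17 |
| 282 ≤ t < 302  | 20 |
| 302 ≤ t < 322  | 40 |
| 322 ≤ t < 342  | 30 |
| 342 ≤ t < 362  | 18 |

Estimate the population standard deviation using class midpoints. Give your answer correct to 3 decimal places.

Midpoints: 212, 232, 252, 272, 292, 312, 332, 352
n = 174, Σfm = 50708, mean = 291.4253
Σfm² = 15090736
Σf(m − x̄)² = Σfm² − (Σfm)²/n = 15090736 − 50708²/174 = 313142.5287
Population variance = 313142.5287 / 174 = 1799.6697
Standard deviation = √1799.6697 = 42.4225

42.423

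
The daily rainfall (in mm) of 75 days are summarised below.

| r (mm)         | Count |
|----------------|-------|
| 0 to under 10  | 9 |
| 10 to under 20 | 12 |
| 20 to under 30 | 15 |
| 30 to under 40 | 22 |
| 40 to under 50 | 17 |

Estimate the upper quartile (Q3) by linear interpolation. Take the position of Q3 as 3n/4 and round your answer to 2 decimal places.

39.20

Cumulative frequencies: 9, 21, 36, 58, 75
n = 75; position = 3n/4 = 56.25.
This falls in the class 30 to under 40: L = 30, F = 36, f = 22, h = 10.
Upper quartile ≈ 30 + ((56.25 − 36) / 22) × 10 = 39.2045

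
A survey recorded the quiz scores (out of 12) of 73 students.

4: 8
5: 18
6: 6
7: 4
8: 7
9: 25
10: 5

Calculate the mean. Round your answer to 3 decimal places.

7.082

Values: 4, 5, 6, 7, 8, 9, 10
Σfx = 8×4 + 18×5 + 6×6 + 4×7 + 7×8 + 25×9 + 5×10 = 517
n = Σf = 73
Mean = 517 / 73 = 7.0822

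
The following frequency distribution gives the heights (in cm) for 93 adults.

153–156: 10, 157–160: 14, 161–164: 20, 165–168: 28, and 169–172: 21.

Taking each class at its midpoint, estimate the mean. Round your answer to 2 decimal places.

Midpoints: 154.5, 158.5, 162.5, 166.5, 170.5
Σfm = 10×154.5 + 14×158.5 + 20×162.5 + 28×166.5 + 21×170.5 = 15256.5
n = Σf = 93
Mean = 15256.5 / 93 = 164.0484

164.05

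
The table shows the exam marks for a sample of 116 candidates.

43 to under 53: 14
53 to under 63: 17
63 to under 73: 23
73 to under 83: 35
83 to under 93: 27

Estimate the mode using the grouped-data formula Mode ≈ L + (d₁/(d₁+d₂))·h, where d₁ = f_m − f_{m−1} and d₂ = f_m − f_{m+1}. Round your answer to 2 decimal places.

Modal class: 73 to under 83 (highest frequency 35).
d₁ = 35 − 23 = 12, d₂ = 35 − 27 = 8
Mode ≈ 73 + (12/(12+8)) × 10 = 73 + 6.0000 = 79.0000

79.00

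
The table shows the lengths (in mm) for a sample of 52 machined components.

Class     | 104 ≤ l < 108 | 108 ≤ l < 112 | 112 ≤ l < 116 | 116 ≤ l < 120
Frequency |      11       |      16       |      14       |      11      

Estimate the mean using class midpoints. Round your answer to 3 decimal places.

Midpoints: 106, 110, 114, 118
Σfm = 11×106 + 16×110 + 14×114 + 11×118 = 5820
n = Σf = 52
Mean = 5820 / 52 = 111.9231

111.923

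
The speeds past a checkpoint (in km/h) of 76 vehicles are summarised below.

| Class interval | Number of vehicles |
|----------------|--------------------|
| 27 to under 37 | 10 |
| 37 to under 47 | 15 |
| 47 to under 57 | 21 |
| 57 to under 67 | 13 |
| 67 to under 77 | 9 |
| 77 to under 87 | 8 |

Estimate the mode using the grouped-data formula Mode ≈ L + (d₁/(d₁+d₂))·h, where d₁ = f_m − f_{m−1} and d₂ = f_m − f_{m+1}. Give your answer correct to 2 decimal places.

51.29

Modal class: 47 to under 57 (highest frequency 21).
d₁ = 21 − 15 = 6, d₂ = 21 − 13 = 8
Mode ≈ 47 + (6/(6+8)) × 10 = 47 + 4.2857 = 51.2857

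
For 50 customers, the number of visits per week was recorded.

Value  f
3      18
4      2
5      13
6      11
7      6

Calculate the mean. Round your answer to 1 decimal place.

Values: 3, 4, 5, 6, 7
Σfx = 18×3 + 2×4 + 13×5 + 11×6 + 6×7 = 235
n = Σf = 50
Mean = 235 / 50 = 4.7000

4.7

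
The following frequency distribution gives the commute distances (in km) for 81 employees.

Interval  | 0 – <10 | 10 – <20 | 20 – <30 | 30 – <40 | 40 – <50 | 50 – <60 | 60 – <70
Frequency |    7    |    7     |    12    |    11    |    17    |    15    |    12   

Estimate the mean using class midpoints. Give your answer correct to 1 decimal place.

39.4

Midpoints: 5, 15, 25, 35, 45, 55, 65
Σfm = 7×5 + 7×15 + 12×25 + 11×35 + 17×45 + 15×55 + 12×65 = 3195
n = Σf = 81
Mean = 3195 / 81 = 39.4444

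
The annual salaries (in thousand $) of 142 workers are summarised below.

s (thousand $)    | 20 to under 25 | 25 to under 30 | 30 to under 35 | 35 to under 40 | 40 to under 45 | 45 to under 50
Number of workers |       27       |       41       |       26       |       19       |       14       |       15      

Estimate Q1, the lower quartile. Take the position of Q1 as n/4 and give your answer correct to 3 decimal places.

26.037

Cumulative frequencies: 27, 68, 94, 113, 127, 142
n = 142; position = n/4 = 35.5.
This falls in the class 25 to under 30: L = 25, F = 27, f = 41, h = 5.
Lower quartile ≈ 25 + ((35.5 − 27) / 41) × 5 = 26.0366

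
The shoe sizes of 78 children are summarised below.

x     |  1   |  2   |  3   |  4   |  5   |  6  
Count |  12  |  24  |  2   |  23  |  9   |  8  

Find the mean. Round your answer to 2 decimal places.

3.22

Values: 1, 2, 3, 4, 5, 6
Σfx = 12×1 + 24×2 + 2×3 + 23×4 + 9×5 + 8×6 = 251
n = Σf = 78
Mean = 251 / 78 = 3.2179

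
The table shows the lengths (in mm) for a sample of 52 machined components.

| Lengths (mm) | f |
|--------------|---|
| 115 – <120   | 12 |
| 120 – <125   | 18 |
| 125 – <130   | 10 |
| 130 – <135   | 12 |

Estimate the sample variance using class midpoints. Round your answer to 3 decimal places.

29.751

Midpoints: 117.5, 122.5, 127.5, 132.5
n = 52, Σfm = 6480, mean = 124.6154
Σfm² = 809025
Σf(m − x̄)² = Σfm² − (Σfm)²/n = 809025 − 6480²/52 = 1517.3077
Sample variance = 1517.3077 / 51 = 29.7511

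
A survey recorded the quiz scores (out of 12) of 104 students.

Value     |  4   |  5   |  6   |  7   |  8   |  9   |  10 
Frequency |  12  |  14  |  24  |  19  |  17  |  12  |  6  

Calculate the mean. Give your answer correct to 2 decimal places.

6.72

Values: 4, 5, 6, 7, 8, 9, 10
Σfx = 12×4 + 14×5 + 24×6 + 19×7 + 17×8 + 12×9 + 6×10 = 699
n = Σf = 104
Mean = 699 / 104 = 6.7212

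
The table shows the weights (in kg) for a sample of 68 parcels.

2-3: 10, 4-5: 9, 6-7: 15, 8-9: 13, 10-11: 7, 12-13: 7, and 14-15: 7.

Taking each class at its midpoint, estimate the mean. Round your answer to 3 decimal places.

Midpoints: 2.5, 4.5, 6.5, 8.5, 10.5, 12.5, 14.5
Σfm = 10×2.5 + 9×4.5 + 15×6.5 + 13×8.5 + 7×10.5 + 7×12.5 + 7×14.5 = 536
n = Σf = 68
Mean = 536 / 68 = 7.8824

7.882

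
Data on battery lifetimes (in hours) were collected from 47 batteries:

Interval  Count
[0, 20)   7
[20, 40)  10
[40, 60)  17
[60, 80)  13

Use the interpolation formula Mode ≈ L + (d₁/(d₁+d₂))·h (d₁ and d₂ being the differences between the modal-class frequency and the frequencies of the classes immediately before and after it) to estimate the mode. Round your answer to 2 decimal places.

52.73

Modal class: [40, 60) (highest frequency 17).
d₁ = 17 − 10 = 7, d₂ = 17 − 13 = 4
Mode ≈ 40 + (7/(7+4)) × 20 = 40 + 12.7273 = 52.7273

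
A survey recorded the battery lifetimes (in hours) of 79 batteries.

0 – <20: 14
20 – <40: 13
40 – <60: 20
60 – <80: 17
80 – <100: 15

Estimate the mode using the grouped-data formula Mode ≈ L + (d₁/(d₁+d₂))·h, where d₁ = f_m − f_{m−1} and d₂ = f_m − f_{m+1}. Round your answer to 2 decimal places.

54.00

Modal class: 40 – <60 (highest frequency 20).
d₁ = 20 − 13 = 7, d₂ = 20 − 17 = 3
Mode ≈ 40 + (7/(7+3)) × 20 = 40 + 14.0000 = 54.0000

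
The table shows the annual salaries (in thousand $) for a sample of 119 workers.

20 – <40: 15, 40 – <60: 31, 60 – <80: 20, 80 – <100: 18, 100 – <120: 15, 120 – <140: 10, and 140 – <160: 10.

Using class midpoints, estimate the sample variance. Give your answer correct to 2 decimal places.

1327.79

Midpoints: 30, 50, 70, 90, 110, 130, 150
n = 119, Σfm = 9470, mean = 79.5798
Σfm² = 910300
Σf(m − x̄)² = Σfm² − (Σfm)²/n = 910300 − 9470²/119 = 156678.9916
Sample variance = 156678.9916 / 118 = 1327.7881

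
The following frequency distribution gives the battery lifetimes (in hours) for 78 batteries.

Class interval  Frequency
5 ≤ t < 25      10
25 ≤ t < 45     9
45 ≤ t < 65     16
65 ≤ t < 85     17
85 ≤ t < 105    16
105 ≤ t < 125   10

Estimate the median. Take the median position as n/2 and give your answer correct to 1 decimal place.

Cumulative frequencies: 10, 19, 35, 52, 68, 78
n = 78; position = n/2 = 39.
This falls in the class 65 ≤ t < 85: L = 65, F = 35, f = 17, h = 20.
Median ≈ 65 + ((39 − 35) / 17) × 20 = 69.7059

69.7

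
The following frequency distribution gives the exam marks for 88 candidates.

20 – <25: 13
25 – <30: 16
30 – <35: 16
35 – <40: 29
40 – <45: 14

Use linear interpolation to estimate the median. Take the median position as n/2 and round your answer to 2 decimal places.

Cumulative frequencies: 13, 29, 45, 74, 88
n = 88; position = n/2 = 44.
This falls in the class 30 – <35: L = 30, F = 29, f = 16, h = 5.
Median ≈ 30 + ((44 − 29) / 16) × 5 = 34.6875

34.69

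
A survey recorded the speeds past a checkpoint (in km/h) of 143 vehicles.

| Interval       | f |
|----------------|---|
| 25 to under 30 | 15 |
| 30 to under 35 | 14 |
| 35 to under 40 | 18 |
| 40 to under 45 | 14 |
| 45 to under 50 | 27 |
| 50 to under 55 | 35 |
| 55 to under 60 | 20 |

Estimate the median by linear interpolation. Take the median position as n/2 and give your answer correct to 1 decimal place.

46.9

Cumulative frequencies: 15, 29, 47, 61, 88, 123, 143
n = 143; position = n/2 = 71.5.
This falls in the class 45 to under 50: L = 45, F = 61, f = 27, h = 5.
Median ≈ 45 + ((71.5 − 61) / 27) × 5 = 46.9444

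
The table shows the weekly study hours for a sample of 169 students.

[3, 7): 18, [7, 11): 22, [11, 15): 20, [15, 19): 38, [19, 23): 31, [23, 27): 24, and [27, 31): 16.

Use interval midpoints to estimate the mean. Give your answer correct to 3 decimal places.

Midpoints: 5, 9, 13, 17, 21, 25, 29
Σfm = 18×5 + 22×9 + 20×13 + 38×17 + 31×21 + 24×25 + 16×29 = 2909
n = Σf = 169
Mean = 2909 / 169 = 17.2130

17.213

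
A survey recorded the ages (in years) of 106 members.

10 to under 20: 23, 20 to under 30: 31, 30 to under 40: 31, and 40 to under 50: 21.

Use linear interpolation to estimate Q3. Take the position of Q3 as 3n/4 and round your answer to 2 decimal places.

38.23

Cumulative frequencies: 23, 54, 85, 106
n = 106; position = 3n/4 = 79.5.
This falls in the class 30 to under 40: L = 30, F = 54, f = 31, h = 10.
Upper quartile ≈ 30 + ((79.5 − 54) / 31) × 10 = 38.2258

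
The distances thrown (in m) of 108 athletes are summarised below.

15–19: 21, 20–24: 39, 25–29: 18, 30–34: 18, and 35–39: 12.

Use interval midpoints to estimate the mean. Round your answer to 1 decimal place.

25.2

Midpoints: 17, 22, 27, 32, 37
Σfm = 21×17 + 39×22 + 18×27 + 18×32 + 12×37 = 2721
n = Σf = 108
Mean = 2721 / 108 = 25.1944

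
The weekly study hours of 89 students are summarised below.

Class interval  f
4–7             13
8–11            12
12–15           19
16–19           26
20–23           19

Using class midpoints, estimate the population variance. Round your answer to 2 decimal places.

28.48

Midpoints: 5.5, 9.5, 13.5, 17.5, 21.5
n = 89, Σfm = 1305.5, mean = 14.6685
Σfm² = 21684.25
Σf(m − x̄)² = Σfm² − (Σfm)²/n = 21684.25 − 1305.5²/89 = 2534.4719
Population variance = 2534.4719 / 89 = 28.4772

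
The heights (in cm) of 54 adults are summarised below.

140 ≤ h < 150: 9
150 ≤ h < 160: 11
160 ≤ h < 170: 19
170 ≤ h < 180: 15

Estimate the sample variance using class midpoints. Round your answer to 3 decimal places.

110.133

Midpoints: 145, 155, 165, 175
n = 54, Σfm = 8770, mean = 162.4074
Σfm² = 1430150
Σf(m − x̄)² = Σfm² − (Σfm)²/n = 1430150 − 8770²/54 = 5837.0370
Sample variance = 5837.0370 / 53 = 110.1328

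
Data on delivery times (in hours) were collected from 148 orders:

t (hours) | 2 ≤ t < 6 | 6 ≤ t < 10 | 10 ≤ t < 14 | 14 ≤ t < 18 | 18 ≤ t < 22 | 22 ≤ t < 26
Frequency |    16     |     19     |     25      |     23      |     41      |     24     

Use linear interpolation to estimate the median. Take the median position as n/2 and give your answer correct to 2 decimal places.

16.43

Cumulative frequencies: 16, 35, 60, 83, 124, 148
n = 148; position = n/2 = 74.
This falls in the class 14 ≤ t < 18: L = 14, F = 60, f = 23, h = 4.
Median ≈ 14 + ((74 − 60) / 23) × 4 = 16.4348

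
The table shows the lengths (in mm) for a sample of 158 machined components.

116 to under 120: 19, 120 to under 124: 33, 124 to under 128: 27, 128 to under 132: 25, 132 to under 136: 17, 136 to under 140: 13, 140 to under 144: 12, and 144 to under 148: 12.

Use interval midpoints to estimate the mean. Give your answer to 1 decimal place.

Midpoints: 118, 122, 126, 130, 134, 138, 142, 146
Σfm = 19×118 + 33×122 + 27×126 + 25×130 + 17×134 + 13×138 + 12×142 + 12×146 = 20448
n = Σf = 158
Mean = 20448 / 158 = 129.4177

129.4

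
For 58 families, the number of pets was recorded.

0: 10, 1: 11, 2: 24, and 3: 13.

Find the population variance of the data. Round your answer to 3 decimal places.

Values: 0, 1, 2, 3
n = 58, Σfx = 98, mean = 1.6897
Σfx² = 224
Σf(x − x̄)² = Σfx² − (Σfx)²/n = 224 − 98²/58 = 58.4138
Population variance = 58.4138 / 58 = 1.0071

1.007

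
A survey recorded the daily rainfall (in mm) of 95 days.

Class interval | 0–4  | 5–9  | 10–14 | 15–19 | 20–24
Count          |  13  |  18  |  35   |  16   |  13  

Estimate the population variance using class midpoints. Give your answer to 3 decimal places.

Midpoints: 2, 7, 12, 17, 22
n = 95, Σfm = 1130, mean = 11.8947
Σfm² = 16890
Σf(m − x̄)² = Σfm² − (Σfm)²/n = 16890 − 1130²/95 = 3448.9474
Population variance = 3448.9474 / 95 = 36.3047

36.305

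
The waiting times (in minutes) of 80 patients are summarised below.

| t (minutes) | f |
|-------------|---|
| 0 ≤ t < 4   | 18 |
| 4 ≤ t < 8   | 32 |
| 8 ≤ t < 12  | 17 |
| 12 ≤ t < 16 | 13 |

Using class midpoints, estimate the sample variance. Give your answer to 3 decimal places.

16.038

Midpoints: 2, 6, 10, 14
n = 80, Σfm = 580, mean = 7.2500
Σfm² = 5472
Σf(m − x̄)² = Σfm² − (Σfm)²/n = 5472 − 580²/80 = 1267.0000
Sample variance = 1267.0000 / 79 = 16.0380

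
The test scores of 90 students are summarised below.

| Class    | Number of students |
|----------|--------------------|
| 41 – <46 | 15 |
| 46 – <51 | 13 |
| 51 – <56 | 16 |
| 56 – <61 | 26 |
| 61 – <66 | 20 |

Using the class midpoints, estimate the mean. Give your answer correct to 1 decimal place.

Midpoints: 43.5, 48.5, 53.5, 58.5, 63.5
Σfm = 15×43.5 + 13×48.5 + 16×53.5 + 26×58.5 + 20×63.5 = 4930
n = Σf = 90
Mean = 4930 / 90 = 54.7778

54.8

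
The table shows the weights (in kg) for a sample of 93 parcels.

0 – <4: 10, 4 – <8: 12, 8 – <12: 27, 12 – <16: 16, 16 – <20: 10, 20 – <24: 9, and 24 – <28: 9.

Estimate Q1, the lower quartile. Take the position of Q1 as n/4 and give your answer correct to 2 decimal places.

8.19

Cumulative frequencies: 10, 22, 49, 65, 75, 84, 93
n = 93; position = n/4 = 23.25.
This falls in the class 8 – <12: L = 8, F = 22, f = 27, h = 4.
Lower quartile ≈ 8 + ((23.25 − 22) / 27) × 4 = 8.1852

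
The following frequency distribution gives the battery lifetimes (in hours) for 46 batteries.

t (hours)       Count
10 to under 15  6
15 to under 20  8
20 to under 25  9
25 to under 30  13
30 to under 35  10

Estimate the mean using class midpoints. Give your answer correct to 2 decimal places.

Midpoints: 12.5, 17.5, 22.5, 27.5, 32.5
Σfm = 6×12.5 + 8×17.5 + 9×22.5 + 13×27.5 + 10×32.5 = 1100
n = Σf = 46
Mean = 1100 / 46 = 23.9130

23.91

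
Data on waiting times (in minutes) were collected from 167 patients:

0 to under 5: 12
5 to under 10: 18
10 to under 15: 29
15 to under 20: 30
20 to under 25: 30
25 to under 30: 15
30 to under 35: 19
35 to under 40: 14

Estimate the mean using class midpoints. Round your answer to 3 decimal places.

Midpoints: 2.5, 7.5, 12.5, 17.5, 22.5, 27.5, 32.5, 37.5
Σfm = 12×2.5 + 18×7.5 + 29×12.5 + 30×17.5 + 30×22.5 + 15×27.5 + 19×32.5 + 14×37.5 = 3282.5
n = Σf = 167
Mean = 3282.5 / 167 = 19.6557

19.656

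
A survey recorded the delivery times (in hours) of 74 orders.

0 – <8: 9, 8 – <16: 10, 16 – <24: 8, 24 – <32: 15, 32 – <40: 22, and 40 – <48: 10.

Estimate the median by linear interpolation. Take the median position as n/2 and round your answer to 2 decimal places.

Cumulative frequencies: 9, 19, 27, 42, 64, 74
n = 74; position = n/2 = 37.
This falls in the class 24 – <32: L = 24, F = 27, f = 15, h = 8.
Median ≈ 24 + ((37 − 27) / 15) × 8 = 29.3333

29.33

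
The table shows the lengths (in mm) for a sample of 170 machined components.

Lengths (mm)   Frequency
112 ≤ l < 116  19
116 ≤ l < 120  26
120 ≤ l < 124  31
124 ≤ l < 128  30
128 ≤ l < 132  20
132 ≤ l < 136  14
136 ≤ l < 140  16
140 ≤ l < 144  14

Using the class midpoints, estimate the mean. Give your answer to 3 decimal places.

126.282

Midpoints: 114, 118, 122, 126, 130, 134, 138, 142
Σfm = 19×114 + 26×118 + 31×122 + 30×126 + 20×130 + 14×134 + 16×138 + 14×142 = 21468
n = Σf = 170
Mean = 21468 / 170 = 126.2824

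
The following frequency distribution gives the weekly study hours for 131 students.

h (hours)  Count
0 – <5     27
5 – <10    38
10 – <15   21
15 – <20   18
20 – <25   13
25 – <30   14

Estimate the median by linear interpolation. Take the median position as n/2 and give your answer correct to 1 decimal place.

Cumulative frequencies: 27, 65, 86, 104, 117, 131
n = 131; position = n/2 = 65.5.
This falls in the class 10 – <15: L = 10, F = 65, f = 21, h = 5.
Median ≈ 10 + ((65.5 − 65) / 21) × 5 = 10.1190

10.1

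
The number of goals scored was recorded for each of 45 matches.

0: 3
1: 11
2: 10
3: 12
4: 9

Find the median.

Cumulative frequencies: 3, 14, 24, 36, 45
n = 45, so the median is the value in position (n+1)/2 = 23.
Position 23 falls at value 2.

2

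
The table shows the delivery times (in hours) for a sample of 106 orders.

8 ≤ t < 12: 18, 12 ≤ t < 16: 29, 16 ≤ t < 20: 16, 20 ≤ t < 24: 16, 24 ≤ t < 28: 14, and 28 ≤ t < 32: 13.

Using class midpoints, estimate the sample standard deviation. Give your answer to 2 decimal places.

6.61

Midpoints: 10, 14, 18, 22, 26, 30
n = 106, Σfm = 1980, mean = 18.6792
Σfm² = 41576
Σf(m − x̄)² = Σfm² − (Σfm)²/n = 41576 − 1980²/106 = 4591.0943
Sample variance = 4591.0943 / 105 = 43.7247
Standard deviation = √43.7247 = 6.6125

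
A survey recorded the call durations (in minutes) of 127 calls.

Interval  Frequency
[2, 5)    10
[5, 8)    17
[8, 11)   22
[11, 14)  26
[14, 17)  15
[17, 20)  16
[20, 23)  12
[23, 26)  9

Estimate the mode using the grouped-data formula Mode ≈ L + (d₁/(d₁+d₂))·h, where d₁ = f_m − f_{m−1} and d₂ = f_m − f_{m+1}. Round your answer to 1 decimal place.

Modal class: [11, 14) (highest frequency 26).
d₁ = 26 − 22 = 4, d₂ = 26 − 15 = 11
Mode ≈ 11 + (4/(4+11)) × 3 = 11 + 0.8000 = 11.8000

11.8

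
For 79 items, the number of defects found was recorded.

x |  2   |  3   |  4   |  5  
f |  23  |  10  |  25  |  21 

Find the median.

4

Cumulative frequencies: 23, 33, 58, 79
n = 79, so the median is the value in position (n+1)/2 = 40.
Position 40 falls at value 4.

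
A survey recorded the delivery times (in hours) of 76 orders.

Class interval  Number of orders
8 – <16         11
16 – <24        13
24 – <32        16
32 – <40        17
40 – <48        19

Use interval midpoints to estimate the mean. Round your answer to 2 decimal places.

30.11

Midpoints: 12, 20, 28, 36, 44
Σfm = 11×12 + 13×20 + 16×28 + 17×36 + 19×44 = 2288
n = Σf = 76
Mean = 2288 / 76 = 30.1053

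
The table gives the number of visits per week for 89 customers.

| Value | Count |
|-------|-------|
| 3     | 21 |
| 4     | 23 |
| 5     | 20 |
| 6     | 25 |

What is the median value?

5

Cumulative frequencies: 21, 44, 64, 89
n = 89, so the median is the value in position (n+1)/2 = 45.
Position 45 falls at value 5.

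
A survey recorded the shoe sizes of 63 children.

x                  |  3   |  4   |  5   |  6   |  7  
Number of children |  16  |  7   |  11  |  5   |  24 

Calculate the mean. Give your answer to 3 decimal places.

5.222

Values: 3, 4, 5, 6, 7
Σfx = 16×3 + 7×4 + 11×5 + 5×6 + 24×7 = 329
n = Σf = 63
Mean = 329 / 63 = 5.2222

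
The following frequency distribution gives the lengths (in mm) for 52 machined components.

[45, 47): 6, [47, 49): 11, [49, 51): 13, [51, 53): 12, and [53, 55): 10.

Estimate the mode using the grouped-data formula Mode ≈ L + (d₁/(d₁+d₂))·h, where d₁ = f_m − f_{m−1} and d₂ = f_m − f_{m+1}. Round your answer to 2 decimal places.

50.33

Modal class: [49, 51) (highest frequency 13).
d₁ = 13 − 11 = 2, d₂ = 13 − 12 = 1
Mode ≈ 49 + (2/(2+1)) × 2 = 49 + 1.3333 = 50.3333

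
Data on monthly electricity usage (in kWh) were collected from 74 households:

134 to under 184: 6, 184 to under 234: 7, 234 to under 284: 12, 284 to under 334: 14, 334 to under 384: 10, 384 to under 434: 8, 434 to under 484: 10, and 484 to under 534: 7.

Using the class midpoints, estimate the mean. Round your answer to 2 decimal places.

Midpoints: 159, 209, 259, 309, 359, 409, 459, 509
Σfm = 6×159 + 7×209 + 12×259 + 14×309 + 10×359 + 8×409 + 10×459 + 7×509 = 24866
n = Σf = 74
Mean = 24866 / 74 = 336.0270

336.03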